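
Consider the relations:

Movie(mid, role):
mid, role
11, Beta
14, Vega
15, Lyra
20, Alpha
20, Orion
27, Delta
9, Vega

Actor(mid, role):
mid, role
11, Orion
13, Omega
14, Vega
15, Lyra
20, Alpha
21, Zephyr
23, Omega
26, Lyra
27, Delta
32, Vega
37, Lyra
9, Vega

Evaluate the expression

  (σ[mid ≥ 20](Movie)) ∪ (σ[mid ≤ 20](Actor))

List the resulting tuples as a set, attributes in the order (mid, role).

σ[mid ≥ 20]: keep tuples satisfying mid ≥ 20 → {(20, Alpha), (20, Orion), (27, Delta)}
σ[mid ≤ 20]: keep tuples satisfying mid ≤ 20 → {(11, Orion), (13, Omega), (14, Vega), (15, Lyra), (20, Alpha), (9, Vega)}
Union: {(20, Alpha), (20, Orion), (27, Delta)} with {(11, Orion), (13, Omega), (14, Vega), (15, Lyra), (20, Alpha), (9, Vega)} → {(11, Orion), (13, Omega), (14, Vega), (15, Lyra), (20, Alpha), (20, Orion), (27, Delta), (9, Vega)}

{(11, Orion), (13, Omega), (14, Vega), (15, Lyra), (20, Alpha), (20, Orion), (27, Delta), (9, Vega)}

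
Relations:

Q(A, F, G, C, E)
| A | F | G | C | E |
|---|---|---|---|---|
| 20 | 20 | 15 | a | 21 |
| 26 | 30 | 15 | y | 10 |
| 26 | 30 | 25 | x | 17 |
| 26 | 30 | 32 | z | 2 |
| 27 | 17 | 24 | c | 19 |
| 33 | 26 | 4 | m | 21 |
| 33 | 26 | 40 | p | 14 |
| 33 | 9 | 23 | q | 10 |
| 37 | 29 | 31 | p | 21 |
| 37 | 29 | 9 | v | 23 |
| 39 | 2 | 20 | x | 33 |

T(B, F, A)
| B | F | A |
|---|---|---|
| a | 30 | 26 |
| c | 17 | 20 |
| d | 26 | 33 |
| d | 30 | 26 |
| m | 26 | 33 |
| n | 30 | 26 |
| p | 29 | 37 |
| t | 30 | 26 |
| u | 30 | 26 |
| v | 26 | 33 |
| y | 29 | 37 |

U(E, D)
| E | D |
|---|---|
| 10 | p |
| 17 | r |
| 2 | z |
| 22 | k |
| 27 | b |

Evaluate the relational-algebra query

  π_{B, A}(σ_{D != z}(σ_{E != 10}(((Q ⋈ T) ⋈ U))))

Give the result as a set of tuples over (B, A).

{(a, 26), (d, 26), (n, 26), (t, 26), (u, 26)}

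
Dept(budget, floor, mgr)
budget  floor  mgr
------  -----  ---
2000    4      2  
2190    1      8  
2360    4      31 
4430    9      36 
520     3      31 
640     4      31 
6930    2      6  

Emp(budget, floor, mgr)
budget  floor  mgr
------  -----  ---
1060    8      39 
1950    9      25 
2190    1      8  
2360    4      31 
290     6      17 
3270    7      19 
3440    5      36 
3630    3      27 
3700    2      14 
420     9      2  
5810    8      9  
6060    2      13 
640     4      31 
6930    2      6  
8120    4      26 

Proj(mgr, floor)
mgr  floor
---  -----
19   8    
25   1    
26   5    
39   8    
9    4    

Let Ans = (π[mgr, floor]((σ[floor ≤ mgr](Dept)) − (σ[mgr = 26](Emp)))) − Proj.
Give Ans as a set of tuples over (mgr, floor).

Filtering on floor ≤ mgr leaves {(2190, 1, 8), (2360, 4, 31), (4430, 9, 36), (520, 3, 31), (640, 4, 31), (6930, 2, 6)}.
Filtering on mgr = 26 leaves {(8120, 4, 26)}.
Difference: {(2190, 1, 8), (2360, 4, 31), (4430, 9, 36), (520, 3, 31), (640, 4, 31), (6930, 2, 6)} with {(8120, 4, 26)} → {(2190, 1, 8), (2360, 4, 31), (4430, 9, 36), (520, 3, 31), (640, 4, 31), (6930, 2, 6)}
Keep only column(s) mgr, floor (1 duplicate(s) eliminated): {(31, 3), (31, 4), (36, 9), (6, 2), (8, 1)}
Difference: {(31, 3), (31, 4), (36, 9), (6, 2), (8, 1)} with {(19, 8), (25, 1), (26, 5), (39, 8), (9, 4)} → {(31, 3), (31, 4), (36, 9), (6, 2), (8, 1)}

{(31, 3), (31, 4), (36, 9), (6, 2), (8, 1)}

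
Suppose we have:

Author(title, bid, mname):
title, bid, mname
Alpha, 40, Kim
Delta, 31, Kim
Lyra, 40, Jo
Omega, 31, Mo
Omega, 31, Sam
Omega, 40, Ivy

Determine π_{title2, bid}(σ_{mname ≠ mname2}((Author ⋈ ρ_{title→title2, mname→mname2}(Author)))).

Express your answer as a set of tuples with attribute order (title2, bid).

ρ[title→title2, mname→mname2]: schema becomes (title2, bid, mname2); tuples unchanged.
Joining Author and ρ_{title→title2, mname→mname2}(Author) on bid yields {(Alpha, 40, Kim, Alpha, Kim), (Alpha, 40, Kim, Lyra, Jo), (Alpha, 40, Kim, Omega, Ivy), (Delta, 31, Kim, Delta, Kim), (Delta, 31, Kim, Omega, Mo), (Delta, 31, Kim, Omega, Sam), (Lyra, 40, Jo, Alpha, Kim), (Lyra, 40, Jo, Lyra, Jo), (Lyra, 40, Jo, Omega, Ivy), (Omega, 31, Mo, Delta, Kim), (Omega, 31, Mo, Omega, Mo), (Omega, 31, Mo, Omega, Sam), (Omega, 31, Sam, Delta, Kim), (Omega, 31, Sam, Omega, Mo), (Omega, 31, Sam, Omega, Sam), (Omega, 40, Ivy, Alpha, Kim), (Omega, 40, Ivy, Lyra, Jo), (Omega, 40, Ivy, Omega, Ivy)}.
Selection mname ≠ mname2: {(Alpha, 40, Kim, Lyra, Jo), (Alpha, 40, Kim, Omega, Ivy), (Delta, 31, Kim, Omega, Mo), (Delta, 31, Kim, Omega, Sam), (Lyra, 40, Jo, Alpha, Kim), (Lyra, 40, Jo, Omega, Ivy), (Omega, 31, Mo, Delta, Kim), (Omega, 31, Mo, Omega, Sam), (Omega, 31, Sam, Delta, Kim), (Omega, 31, Sam, Omega, Mo), (Omega, 40, Ivy, Alpha, Kim), (Omega, 40, Ivy, Lyra, Jo)}
Projecting to title2, bid (7 duplicate(s) eliminated): {(Alpha, 40), (Delta, 31), (Lyra, 40), (Omega, 31), (Omega, 40)}

{(Alpha, 40), (Delta, 31), (Lyra, 40), (Omega, 31), (Omega, 40)}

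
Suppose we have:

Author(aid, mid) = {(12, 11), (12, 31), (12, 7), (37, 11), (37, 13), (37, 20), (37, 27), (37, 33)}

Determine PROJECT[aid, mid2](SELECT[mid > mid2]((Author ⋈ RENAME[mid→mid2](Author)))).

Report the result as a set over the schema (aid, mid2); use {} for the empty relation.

ρ[mid→mid2]: schema becomes (aid, mid2); tuples unchanged.
Natural join on aid: {(12, 11, 11), (12, 11, 31), (12, 11, 7), (12, 31, 11), (12, 31, 31), (12, 31, 7), (12, 7, 11), (12, 7, 31), (12, 7, 7), (37, 11, 11), (37, 11, 13), (37, 11, 20), (37, 11, 27), (37, 11, 33), (37, 13, 11), (37, 13, 13), (37, 13, 20), (37, 13, 27), (37, 13, 33), (37, 20, 11), (37, 20, 13), (37, 20, 20), (37, 20, 27), (37, 20, 33), (37, 27, 11), (37, 27, 13), (37, 27, 20), (37, 27, 27), (37, 27, 33), (37, 33, 11), (37, 33, 13), (37, 33, 20), (37, 33, 27), (37, 33, 33)}
Filtering on mid > mid2 leaves {(12, 11, 7), (12, 31, 11), (12, 31, 7), (37, 13, 11), (37, 20, 11), (37, 20, 13), (37, 27, 11), (37, 27, 13), (37, 27, 20), (37, 33, 11), (37, 33, 13), (37, 33, 20), (37, 33, 27)}.
Keep only column(s) aid, mid2 (7 duplicate(s) eliminated): {(12, 11), (12, 7), (37, 11), (37, 13), (37, 20), (37, 27)}

{(12, 11), (12, 7), (37, 11), (37, 13), (37, 20), (37, 27)}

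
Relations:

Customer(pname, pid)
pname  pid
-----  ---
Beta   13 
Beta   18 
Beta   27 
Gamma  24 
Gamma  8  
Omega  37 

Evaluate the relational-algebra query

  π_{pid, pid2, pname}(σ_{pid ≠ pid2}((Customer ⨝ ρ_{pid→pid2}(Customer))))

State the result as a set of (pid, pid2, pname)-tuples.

ρ[pid→pid2]: schema becomes (pname, pid2); tuples unchanged.
Natural join on pname: {(Beta, 13, 13), (Beta, 13, 18), (Beta, 13, 27), (Beta, 18, 13), (Beta, 18, 18), (Beta, 18, 27), (Beta, 27, 13), (Beta, 27, 18), (Beta, 27, 27), (Gamma, 24, 24), (Gamma, 24, 8), (Gamma, 8, 24), (Gamma, 8, 8), (Omega, 37, 37)}
Filtering on pid ≠ pid2 leaves {(Beta, 13, 18), (Beta, 13, 27), (Beta, 18, 13), (Beta, 18, 27), (Beta, 27, 13), (Beta, 27, 18), (Gamma, 24, 8), (Gamma, 8, 24)}.
Keep only column(s) pid, pid2, pname: {(13, 18, Beta), (13, 27, Beta), (18, 13, Beta), (18, 27, Beta), (24, 8, Gamma), (27, 13, Beta), (27, 18, Beta), (8, 24, Gamma)}

{(13, 18, Beta), (13, 27, Beta), (18, 13, Beta), (18, 27, Beta), (24, 8, Gamma), (27, 13, Beta), (27, 18, Beta), (8, 24, Gamma)}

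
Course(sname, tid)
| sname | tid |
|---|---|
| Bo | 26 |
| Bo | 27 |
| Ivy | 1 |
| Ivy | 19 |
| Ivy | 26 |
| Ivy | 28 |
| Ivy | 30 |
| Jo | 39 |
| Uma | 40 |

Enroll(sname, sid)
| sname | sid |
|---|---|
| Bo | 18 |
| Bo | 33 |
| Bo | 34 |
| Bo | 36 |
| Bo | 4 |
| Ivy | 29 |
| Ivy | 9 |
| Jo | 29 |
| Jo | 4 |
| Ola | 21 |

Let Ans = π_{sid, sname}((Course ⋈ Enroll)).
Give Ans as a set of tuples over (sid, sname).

Course ⋈ Enroll (natural join on sname): {(Bo, 26, 18), (Bo, 26, 33), (Bo, 26, 34), (Bo, 26, 36), (Bo, 26, 4), (Bo, 27, 18), (Bo, 27, 33), (Bo, 27, 34), (Bo, 27, 36), (Bo, 27, 4), (Ivy, 1, 29), (Ivy, 1, 9), (Ivy, 19, 29), (Ivy, 19, 9), (Ivy, 26, 29), (Ivy, 26, 9), (Ivy, 28, 29), (Ivy, 28, 9), (Ivy, 30, 29), (Ivy, 30, 9), (Jo, 39, 29), (Jo, 39, 4)}
π[sid, sname]: project onto (sid, sname) (13 duplicate(s) eliminated) → {(18, Bo), (29, Ivy), (29, Jo), (33, Bo), (34, Bo), (36, Bo), (4, Bo), (4, Jo), (9, Ivy)}

{(18, Bo), (29, Ivy), (29, Jo), (33, Bo), (34, Bo), (36, Bo), (4, Bo), (4, Jo), (9, Ivy)}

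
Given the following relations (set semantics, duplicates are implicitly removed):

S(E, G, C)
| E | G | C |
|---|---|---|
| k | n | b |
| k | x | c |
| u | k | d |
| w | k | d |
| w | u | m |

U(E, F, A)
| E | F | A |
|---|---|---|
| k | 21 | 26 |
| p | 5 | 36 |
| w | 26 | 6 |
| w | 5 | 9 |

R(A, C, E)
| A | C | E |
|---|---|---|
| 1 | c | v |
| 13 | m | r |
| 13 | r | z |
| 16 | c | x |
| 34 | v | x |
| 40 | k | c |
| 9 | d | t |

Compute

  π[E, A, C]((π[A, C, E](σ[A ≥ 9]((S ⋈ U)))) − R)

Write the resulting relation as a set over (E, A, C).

Joining S and U on E yields {(k, n, b, 21, 26), (k, x, c, 21, 26), (w, k, d, 26, 6), (w, k, d, 5, 9), (w, u, m, 26, 6), (w, u, m, 5, 9)}.
Apply σ_{A ≥ 9}; surviving tuples: {(k, n, b, 21, 26), (k, x, c, 21, 26), (w, k, d, 5, 9), (w, u, m, 5, 9)}
π[A, C, E]: project onto (A, C, E) → {(26, b, k), (26, c, k), (9, d, w), (9, m, w)}
Difference: {(26, b, k), (26, c, k), (9, d, w), (9, m, w)} with {(1, c, v), (13, m, r), (13, r, z), (16, c, x), (34, v, x), (40, k, c), (9, d, t)} → {(26, b, k), (26, c, k), (9, d, w), (9, m, w)}
π[E, A, C]: project onto (E, A, C) → {(k, 26, b), (k, 26, c), (w, 9, d), (w, 9, m)}

{(k, 26, b), (k, 26, c), (w, 9, d), (w, 9, m)}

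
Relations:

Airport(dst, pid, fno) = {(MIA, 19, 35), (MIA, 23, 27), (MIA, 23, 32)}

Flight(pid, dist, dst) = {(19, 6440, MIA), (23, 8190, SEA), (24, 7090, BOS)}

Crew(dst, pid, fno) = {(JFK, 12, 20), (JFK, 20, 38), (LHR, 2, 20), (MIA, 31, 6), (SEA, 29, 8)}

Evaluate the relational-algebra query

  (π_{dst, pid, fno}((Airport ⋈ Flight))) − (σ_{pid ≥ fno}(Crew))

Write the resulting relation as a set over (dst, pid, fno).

{(MIA, 19, 35)}

Airport ⋈ Flight (natural join on dst, pid): {(MIA, 19, 35, 6440)}
Keep only column(s) dst, pid, fno: {(MIA, 19, 35)}
Filtering on pid ≥ fno leaves {(MIA, 31, 6), (SEA, 29, 8)}.
Taking the difference: {(MIA, 19, 35)}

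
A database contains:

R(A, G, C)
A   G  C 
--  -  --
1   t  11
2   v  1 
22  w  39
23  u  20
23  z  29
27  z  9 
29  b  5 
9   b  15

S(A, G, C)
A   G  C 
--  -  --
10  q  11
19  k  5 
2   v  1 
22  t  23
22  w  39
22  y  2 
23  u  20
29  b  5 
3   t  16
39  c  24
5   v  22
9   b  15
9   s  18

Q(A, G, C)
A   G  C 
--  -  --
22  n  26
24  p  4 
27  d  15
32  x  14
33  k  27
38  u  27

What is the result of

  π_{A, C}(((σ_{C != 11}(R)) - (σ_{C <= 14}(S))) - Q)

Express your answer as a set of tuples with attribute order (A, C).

Filtering on C != 11 leaves {(2, v, 1), (22, w, 39), (23, u, 20), (23, z, 29), (27, z, 9), (29, b, 5), (9, b, 15)}.
Filtering on C <= 14 leaves {(10, q, 11), (19, k, 5), (2, v, 1), (22, y, 2), (29, b, 5)}.
Taking the difference: {(22, w, 39), (23, u, 20), (23, z, 29), (27, z, 9), (9, b, 15)}
Taking the difference: {(22, w, 39), (23, u, 20), (23, z, 29), (27, z, 9), (9, b, 15)}
Projecting to A, C: {(22, 39), (23, 20), (23, 29), (27, 9), (9, 15)}

{(22, 39), (23, 20), (23, 29), (27, 9), (9, 15)}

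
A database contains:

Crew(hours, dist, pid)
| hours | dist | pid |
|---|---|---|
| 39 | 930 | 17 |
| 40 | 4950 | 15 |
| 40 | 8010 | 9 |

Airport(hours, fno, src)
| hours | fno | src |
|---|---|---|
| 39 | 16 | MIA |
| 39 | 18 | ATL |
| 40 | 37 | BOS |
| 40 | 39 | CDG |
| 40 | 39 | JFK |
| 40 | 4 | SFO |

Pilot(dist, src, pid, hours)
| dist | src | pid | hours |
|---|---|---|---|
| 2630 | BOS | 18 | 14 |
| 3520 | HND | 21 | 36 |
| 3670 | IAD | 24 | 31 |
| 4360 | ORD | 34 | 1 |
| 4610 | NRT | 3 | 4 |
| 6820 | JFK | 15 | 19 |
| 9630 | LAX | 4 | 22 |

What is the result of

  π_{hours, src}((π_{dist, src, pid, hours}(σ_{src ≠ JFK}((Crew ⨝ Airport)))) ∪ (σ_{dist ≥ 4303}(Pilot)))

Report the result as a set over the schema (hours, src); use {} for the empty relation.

{(1, ORD), (19, JFK), (22, LAX), (39, ATL), (39, MIA), (4, NRT), (40, BOS), (40, CDG), (40, SFO)}

Joining Crew and Airport on hours yields {(39, 930, 17, 16, MIA), (39, 930, 17, 18, ATL), (40, 4950, 15, 37, BOS), (40, 4950, 15, 39, CDG), (40, 4950, 15, 39, JFK), (40, 4950, 15, 4, SFO), (40, 8010, 9, 37, BOS), (40, 8010, 9, 39, CDG), (40, 8010, 9, 39, JFK), (40, 8010, 9, 4, SFO)}.
σ[src ≠ JFK]: keep tuples satisfying src ≠ JFK → {(39, 930, 17, 16, MIA), (39, 930, 17, 18, ATL), (40, 4950, 15, 37, BOS), (40, 4950, 15, 39, CDG), (40, 4950, 15, 4, SFO), (40, 8010, 9, 37, BOS), (40, 8010, 9, 39, CDG), (40, 8010, 9, 4, SFO)}
Projecting to dist, src, pid, hours: {(4950, BOS, 15, 40), (4950, CDG, 15, 40), (4950, SFO, 15, 40), (8010, BOS, 9, 40), (8010, CDG, 9, 40), (8010, SFO, 9, 40), (930, ATL, 17, 39), (930, MIA, 17, 39)}
σ[dist ≥ 4303]: keep tuples satisfying dist ≥ 4303 → {(4360, ORD, 34, 1), (4610, NRT, 3, 4), (6820, JFK, 15, 19), (9630, LAX, 4, 22)}
Union: {(4950, BOS, 15, 40), (4950, CDG, 15, 40), (4950, SFO, 15, 40), (8010, BOS, 9, 40), (8010, CDG, 9, 40), (8010, SFO, 9, 40), (930, ATL, 17, 39), (930, MIA, 17, 39)} with {(4360, ORD, 34, 1), (4610, NRT, 3, 4), (6820, JFK, 15, 19), (9630, LAX, 4, 22)} → {(4360, ORD, 34, 1), (4610, NRT, 3, 4), (4950, BOS, 15, 40), (4950, CDG, 15, 40), (4950, SFO, 15, 40), (6820, JFK, 15, 19), (8010, BOS, 9, 40), (8010, CDG, 9, 40), (8010, SFO, 9, 40), (930, ATL, 17, 39), (930, MIA, 17, 39), (9630, LAX, 4, 22)}
Projecting to hours, src (3 duplicate(s) eliminated): {(1, ORD), (19, JFK), (22, LAX), (39, ATL), (39, MIA), (4, NRT), (40, BOS), (40, CDG), (40, SFO)}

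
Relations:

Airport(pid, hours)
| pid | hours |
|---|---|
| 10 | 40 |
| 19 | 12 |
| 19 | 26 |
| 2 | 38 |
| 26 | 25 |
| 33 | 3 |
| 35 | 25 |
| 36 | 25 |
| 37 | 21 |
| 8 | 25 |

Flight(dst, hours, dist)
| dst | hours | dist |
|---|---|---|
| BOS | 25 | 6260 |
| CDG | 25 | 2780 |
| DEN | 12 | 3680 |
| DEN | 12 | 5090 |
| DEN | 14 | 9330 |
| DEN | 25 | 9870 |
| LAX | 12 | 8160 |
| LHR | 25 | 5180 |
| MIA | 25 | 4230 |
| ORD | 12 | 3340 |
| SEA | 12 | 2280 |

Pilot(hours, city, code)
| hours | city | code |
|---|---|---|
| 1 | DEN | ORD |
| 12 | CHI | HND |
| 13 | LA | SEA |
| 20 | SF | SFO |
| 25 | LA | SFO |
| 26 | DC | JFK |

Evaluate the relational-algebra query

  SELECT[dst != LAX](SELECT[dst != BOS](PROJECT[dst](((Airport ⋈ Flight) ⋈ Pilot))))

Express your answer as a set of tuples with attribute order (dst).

{CDG, DEN, LHR, MIA, ORD, SEA}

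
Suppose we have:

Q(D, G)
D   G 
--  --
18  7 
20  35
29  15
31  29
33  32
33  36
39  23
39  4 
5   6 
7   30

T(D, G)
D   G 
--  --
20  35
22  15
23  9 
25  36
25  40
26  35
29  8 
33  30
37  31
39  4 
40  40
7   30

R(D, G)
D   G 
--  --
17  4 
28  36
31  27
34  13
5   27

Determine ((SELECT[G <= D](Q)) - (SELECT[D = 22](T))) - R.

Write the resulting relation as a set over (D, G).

Selection G <= D: {(18, 7), (29, 15), (31, 29), (33, 32), (39, 23), (39, 4)}
Selection D = 22: {(22, 15)}
Difference: {(18, 7), (29, 15), (31, 29), (33, 32), (39, 23), (39, 4)} with {(22, 15)} → {(18, 7), (29, 15), (31, 29), (33, 32), (39, 23), (39, 4)}
Difference: {(18, 7), (29, 15), (31, 29), (33, 32), (39, 23), (39, 4)} with {(17, 4), (28, 36), (31, 27), (34, 13), (5, 27)} → {(18, 7), (29, 15), (31, 29), (33, 32), (39, 23), (39, 4)}

{(18, 7), (29, 15), (31, 29), (33, 32), (39, 23), (39, 4)}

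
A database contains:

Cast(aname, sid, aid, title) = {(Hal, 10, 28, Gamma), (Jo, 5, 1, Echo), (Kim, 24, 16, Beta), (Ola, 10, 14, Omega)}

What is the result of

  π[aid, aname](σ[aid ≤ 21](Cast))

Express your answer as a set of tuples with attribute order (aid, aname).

{(1, Jo), (14, Ola), (16, Kim)}

Apply σ_{aid ≤ 21}; surviving tuples: {(Jo, 5, 1, Echo), (Kim, 24, 16, Beta), (Ola, 10, 14, Omega)}
Keep only column(s) aid, aname: {(1, Jo), (14, Ola), (16, Kim)}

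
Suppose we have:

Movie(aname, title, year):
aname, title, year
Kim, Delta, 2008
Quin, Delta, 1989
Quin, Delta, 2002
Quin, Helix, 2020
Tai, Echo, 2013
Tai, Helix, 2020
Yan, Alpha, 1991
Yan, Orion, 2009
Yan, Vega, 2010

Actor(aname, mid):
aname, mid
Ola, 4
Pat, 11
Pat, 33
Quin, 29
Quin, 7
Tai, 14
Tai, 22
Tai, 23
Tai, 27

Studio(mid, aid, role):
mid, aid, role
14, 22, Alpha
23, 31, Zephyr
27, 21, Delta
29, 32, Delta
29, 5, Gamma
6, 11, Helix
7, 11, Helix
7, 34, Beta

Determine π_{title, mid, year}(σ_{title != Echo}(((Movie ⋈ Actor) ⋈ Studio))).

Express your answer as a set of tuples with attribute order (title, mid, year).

Joining Movie and Actor on aname yields {(Quin, Delta, 1989, 29), (Quin, Delta, 1989, 7), (Quin, Delta, 2002, 29), (Quin, Delta, 2002, 7), (Quin, Helix, 2020, 29), (Quin, Helix, 2020, 7), (Tai, Echo, 2013, 14), (Tai, Echo, 2013, 22), (Tai, Echo, 2013, 23), (Tai, Echo, 2013, 27), (Tai, Helix, 2020, 14), (Tai, Helix, 2020, 22), (Tai, Helix, 2020, 23), (Tai, Helix, 2020, 27)}.
Joining (Movie ⋈ Actor) and Studio on mid yields {(Quin, Delta, 1989, 29, 32, Delta), (Quin, Delta, 1989, 29, 5, Gamma), (Quin, Delta, 1989, 7, 11, Helix), (Quin, Delta, 1989, 7, 34, Beta), (Quin, Delta, 2002, 29, 32, Delta), (Quin, Delta, 2002, 29, 5, Gamma), (Quin, Delta, 2002, 7, 11, Helix), (Quin, Delta, 2002, 7, 34, Beta), (Quin, Helix, 2020, 29, 32, Delta), (Quin, Helix, 2020, 29, 5, Gamma), (Quin, Helix, 2020, 7, 11, Helix), (Quin, Helix, 2020, 7, 34, Beta), (Tai, Echo, 2013, 14, 22, Alpha), (Tai, Echo, 2013, 23, 31, Zephyr), (Tai, Echo, 2013, 27, 21, Delta), (Tai, Helix, 2020, 14, 22, Alpha), (Tai, Helix, 2020, 23, 31, Zephyr), (Tai, Helix, 2020, 27, 21, Delta)}.
σ[title != Echo]: keep tuples satisfying title != Echo → {(Quin, Delta, 1989, 29, 32, Delta), (Quin, Delta, 1989, 29, 5, Gamma), (Quin, Delta, 1989, 7, 11, Helix), (Quin, Delta, 1989, 7, 34, Beta), (Quin, Delta, 2002, 29, 32, Delta), (Quin, Delta, 2002, 29, 5, Gamma), (Quin, Delta, 2002, 7, 11, Helix), (Quin, Delta, 2002, 7, 34, Beta), (Quin, Helix, 2020, 29, 32, Delta), (Quin, Helix, 2020, 29, 5, Gamma), (Quin, Helix, 2020, 7, 11, Helix), (Quin, Helix, 2020, 7, 34, Beta), (Tai, Helix, 2020, 14, 22, Alpha), (Tai, Helix, 2020, 23, 31, Zephyr), (Tai, Helix, 2020, 27, 21, Delta)}
π[title, mid, year]: project onto (title, mid, year) (6 duplicate(s) eliminated) → {(Delta, 29, 1989), (Delta, 29, 2002), (Delta, 7, 1989), (Delta, 7, 2002), (Helix, 14, 2020), (Helix, 23, 2020), (Helix, 27, 2020), (Helix, 29, 2020), (Helix, 7, 2020)}

{(Delta, 29, 1989), (Delta, 29, 2002), (Delta, 7, 1989), (Delta, 7, 2002), (Helix, 14, 2020), (Helix, 23, 2020), (Helix, 27, 2020), (Helix, 29, 2020), (Helix, 7, 2020)}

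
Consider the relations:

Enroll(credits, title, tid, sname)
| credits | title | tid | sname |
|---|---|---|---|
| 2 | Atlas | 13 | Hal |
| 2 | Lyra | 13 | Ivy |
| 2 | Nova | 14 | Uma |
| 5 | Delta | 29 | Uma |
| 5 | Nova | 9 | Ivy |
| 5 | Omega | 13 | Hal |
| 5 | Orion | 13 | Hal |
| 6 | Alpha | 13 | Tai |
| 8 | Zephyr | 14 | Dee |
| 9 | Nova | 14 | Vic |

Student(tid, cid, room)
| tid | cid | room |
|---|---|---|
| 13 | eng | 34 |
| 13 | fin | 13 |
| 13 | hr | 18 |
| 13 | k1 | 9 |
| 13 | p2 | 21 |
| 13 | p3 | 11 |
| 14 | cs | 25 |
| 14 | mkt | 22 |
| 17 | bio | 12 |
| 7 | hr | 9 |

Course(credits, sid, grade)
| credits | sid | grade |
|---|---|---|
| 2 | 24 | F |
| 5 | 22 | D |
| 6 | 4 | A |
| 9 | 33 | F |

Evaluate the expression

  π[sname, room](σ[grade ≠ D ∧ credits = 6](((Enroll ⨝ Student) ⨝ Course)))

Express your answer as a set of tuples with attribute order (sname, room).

Natural join on tid: {(2, Atlas, 13, Hal, eng, 34), (2, Atlas, 13, Hal, fin, 13), (2, Atlas, 13, Hal, hr, 18), (2, Atlas, 13, Hal, k1, 9), (2, Atlas, 13, Hal, p2, 21), (2, Atlas, 13, Hal, p3, 11), (2, Lyra, 13, Ivy, eng, 34), (2, Lyra, 13, Ivy, fin, 13), (2, Lyra, 13, Ivy, hr, 18), (2, Lyra, 13, Ivy, k1, 9), (2, Lyra, 13, Ivy, p2, 21), (2, Lyra, 13, Ivy, p3, 11), (2, Nova, 14, Uma, cs, 25), (2, Nova, 14, Uma, mkt, 22), (5, Omega, 13, Hal, eng, 34), (5, Omega, 13, Hal, fin, 13), (5, Omega, 13, Hal, hr, 18), (5, Omega, 13, Hal, k1, 9), (5, Omega, 13, Hal, p2, 21), (5, Omega, 13, Hal, p3, 11), (5, Orion, 13, Hal, eng, 34), (5, Orion, 13, Hal, fin, 13), (5, Orion, 13, Hal, hr, 18), (5, Orion, 13, Hal, k1, 9), (5, Orion, 13, Hal, p2, 21), (5, Orion, 13, Hal, p3, 11), (6, Alpha, 13, Tai, eng, 34), (6, Alpha, 13, Tai, fin, 13), (6, Alpha, 13, Tai, hr, 18), (6, Alpha, 13, Tai, k1, 9), (6, Alpha, 13, Tai, p2, 21), (6, Alpha, 13, Tai, p3, 11), (8, Zephyr, 14, Dee, cs, 25), (8, Zephyr, 14, Dee, mkt, 22), (9, Nova, 14, Vic, cs, 25), (9, Nova, 14, Vic, mkt, 22)}
Natural join on credits: {(2, Atlas, 13, Hal, eng, 34, 24, F), (2, Atlas, 13, Hal, fin, 13, 24, F), (2, Atlas, 13, Hal, hr, 18, 24, F), (2, Atlas, 13, Hal, k1, 9, 24, F), (2, Atlas, 13, Hal, p2, 21, 24, F), (2, Atlas, 13, Hal, p3, 11, 24, F), (2, Lyra, 13, Ivy, eng, 34, 24, F), (2, Lyra, 13, Ivy, fin, 13, 24, F), (2, Lyra, 13, Ivy, hr, 18, 24, F), (2, Lyra, 13, Ivy, k1, 9, 24, F), (2, Lyra, 13, Ivy, p2, 21, 24, F), (2, Lyra, 13, Ivy, p3, 11, 24, F), (2, Nova, 14, Uma, cs, 25, 24, F), (2, Nova, 14, Uma, mkt, 22, 24, F), (5, Omega, 13, Hal, eng, 34, 22, D), (5, Omega, 13, Hal, fin, 13, 22, D), (5, Omega, 13, Hal, hr, 18, 22, D), (5, Omega, 13, Hal, k1, 9, 22, D), (5, Omega, 13, Hal, p2, 21, 22, D), (5, Omega, 13, Hal, p3, 11, 22, D), (5, Orion, 13, Hal, eng, 34, 22, D), (5, Orion, 13, Hal, fin, 13, 22, D), (5, Orion, 13, Hal, hr, 18, 22, D), (5, Orion, 13, Hal, k1, 9, 22, D), (5, Orion, 13, Hal, p2, 21, 22, D), (5, Orion, 13, Hal, p3, 11, 22, D), (6, Alpha, 13, Tai, eng, 34, 4, A), (6, Alpha, 13, Tai, fin, 13, 4, A), (6, Alpha, 13, Tai, hr, 18, 4, A), (6, Alpha, 13, Tai, k1, 9, 4, A), (6, Alpha, 13, Tai, p2, 21, 4, A), (6, Alpha, 13, Tai, p3, 11, 4, A), (9, Nova, 14, Vic, cs, 25, 33, F), (9, Nova, 14, Vic, mkt, 22, 33, F)}
Filtering on grade ≠ D ∧ credits = 6 leaves {(6, Alpha, 13, Tai, eng, 34, 4, A), (6, Alpha, 13, Tai, fin, 13, 4, A), (6, Alpha, 13, Tai, hr, 18, 4, A), (6, Alpha, 13, Tai, k1, 9, 4, A), (6, Alpha, 13, Tai, p2, 21, 4, A), (6, Alpha, 13, Tai, p3, 11, 4, A)}.
π_{sname, room} gives {(Tai, 11), (Tai, 13), (Tai, 18), (Tai, 21), (Tai, 34), (Tai, 9)}.

{(Tai, 11), (Tai, 13), (Tai, 18), (Tai, 21), (Tai, 34), (Tai, 9)}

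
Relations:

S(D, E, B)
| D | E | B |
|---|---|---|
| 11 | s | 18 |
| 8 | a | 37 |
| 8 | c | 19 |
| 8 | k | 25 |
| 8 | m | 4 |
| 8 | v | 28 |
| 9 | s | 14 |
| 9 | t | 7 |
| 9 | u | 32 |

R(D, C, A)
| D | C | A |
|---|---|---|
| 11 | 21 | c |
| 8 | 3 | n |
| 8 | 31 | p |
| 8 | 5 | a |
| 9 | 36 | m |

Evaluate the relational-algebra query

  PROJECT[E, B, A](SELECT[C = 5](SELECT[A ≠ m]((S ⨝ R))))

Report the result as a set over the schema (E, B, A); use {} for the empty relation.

{(a, 37, a), (c, 19, a), (k, 25, a), (m, 4, a), (v, 28, a)}

Joining S and R on D yields {(11, s, 18, 21, c), (8, a, 37, 3, n), (8, a, 37, 31, p), (8, a, 37, 5, a), (8, c, 19, 3, n), (8, c, 19, 31, p), (8, c, 19, 5, a), (8, k, 25, 3, n), (8, k, 25, 31, p), (8, k, 25, 5, a), (8, m, 4, 3, n), (8, m, 4, 31, p), (8, m, 4, 5, a), (8, v, 28, 3, n), (8, v, 28, 31, p), (8, v, 28, 5, a), (9, s, 14, 36, m), (9, t, 7, 36, m), (9, u, 32, 36, m)}.
σ[A ≠ m]: keep tuples satisfying A ≠ m → {(11, s, 18, 21, c), (8, a, 37, 3, n), (8, a, 37, 31, p), (8, a, 37, 5, a), (8, c, 19, 3, n), (8, c, 19, 31, p), (8, c, 19, 5, a), (8, k, 25, 3, n), (8, k, 25, 31, p), (8, k, 25, 5, a), (8, m, 4, 3, n), (8, m, 4, 31, p), (8, m, 4, 5, a), (8, v, 28, 3, n), (8, v, 28, 31, p), (8, v, 28, 5, a)}
σ[C = 5]: keep tuples satisfying C = 5 → {(8, a, 37, 5, a), (8, c, 19, 5, a), (8, k, 25, 5, a), (8, m, 4, 5, a), (8, v, 28, 5, a)}
π_{E, B, A} gives {(a, 37, a), (c, 19, a), (k, 25, a), (m, 4, a), (v, 28, a)}.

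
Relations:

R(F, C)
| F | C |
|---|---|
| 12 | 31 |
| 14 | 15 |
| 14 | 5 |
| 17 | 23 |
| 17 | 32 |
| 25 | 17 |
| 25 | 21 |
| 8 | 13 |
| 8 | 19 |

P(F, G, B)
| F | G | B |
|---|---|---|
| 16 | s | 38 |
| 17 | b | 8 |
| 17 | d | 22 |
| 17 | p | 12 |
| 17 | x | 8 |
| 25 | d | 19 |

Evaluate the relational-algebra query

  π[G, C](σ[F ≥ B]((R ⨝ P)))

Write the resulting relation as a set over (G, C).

{(b, 23), (b, 32), (d, 17), (d, 21), (p, 23), (p, 32), (x, 23), (x, 32)}

Natural join on F: {(17, 23, b, 8), (17, 23, d, 22), (17, 23, p, 12), (17, 23, x, 8), (17, 32, b, 8), (17, 32, d, 22), (17, 32, p, 12), (17, 32, x, 8), (25, 17, d, 19), (25, 21, d, 19)}
σ[F ≥ B]: keep tuples satisfying F ≥ B → {(17, 23, b, 8), (17, 23, p, 12), (17, 23, x, 8), (17, 32, b, 8), (17, 32, p, 12), (17, 32, x, 8), (25, 17, d, 19), (25, 21, d, 19)}
Keep only column(s) G, C: {(b, 23), (b, 32), (d, 17), (d, 21), (p, 23), (p, 32), (x, 23), (x, 32)}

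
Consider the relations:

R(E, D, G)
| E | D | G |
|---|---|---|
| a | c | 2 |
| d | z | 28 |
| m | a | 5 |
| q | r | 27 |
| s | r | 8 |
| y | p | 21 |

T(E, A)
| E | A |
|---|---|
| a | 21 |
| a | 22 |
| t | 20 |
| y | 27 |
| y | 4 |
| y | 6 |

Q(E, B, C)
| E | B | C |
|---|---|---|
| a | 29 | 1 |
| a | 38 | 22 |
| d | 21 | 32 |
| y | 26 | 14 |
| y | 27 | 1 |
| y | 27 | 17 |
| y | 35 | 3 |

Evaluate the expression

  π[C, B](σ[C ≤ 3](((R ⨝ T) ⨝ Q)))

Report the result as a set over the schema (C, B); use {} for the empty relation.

Joining R and T on E yields {(a, c, 2, 21), (a, c, 2, 22), (y, p, 21, 27), (y, p, 21, 4), (y, p, 21, 6)}.
Joining (R ⨝ T) and Q on E yields {(a, c, 2, 21, 29, 1), (a, c, 2, 21, 38, 22), (a, c, 2, 22, 29, 1), (a, c, 2, 22, 38, 22), (y, p, 21, 27, 26, 14), (y, p, 21, 27, 27, 1), (y, p, 21, 27, 27, 17), (y, p, 21, 27, 35, 3), (y, p, 21, 4, 26, 14), (y, p, 21, 4, 27, 1), (y, p, 21, 4, 27, 17), (y, p, 21, 4, 35, 3), (y, p, 21, 6, 26, 14), (y, p, 21, 6, 27, 1), (y, p, 21, 6, 27, 17), (y, p, 21, 6, 35, 3)}.
Apply σ_{C ≤ 3}; surviving tuples: {(a, c, 2, 21, 29, 1), (a, c, 2, 22, 29, 1), (y, p, 21, 27, 27, 1), (y, p, 21, 27, 35, 3), (y, p, 21, 4, 27, 1), (y, p, 21, 4, 35, 3), (y, p, 21, 6, 27, 1), (y, p, 21, 6, 35, 3)}
π_{C, B} gives {(1, 27), (1, 29), (3, 35)} (5 duplicate(s) eliminated).

{(1, 27), (1, 29), (3, 35)}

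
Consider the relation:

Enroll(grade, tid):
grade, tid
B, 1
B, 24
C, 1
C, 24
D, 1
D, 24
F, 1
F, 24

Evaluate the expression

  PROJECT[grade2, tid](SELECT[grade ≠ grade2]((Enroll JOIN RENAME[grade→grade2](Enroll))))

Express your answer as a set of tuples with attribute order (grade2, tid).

ρ[grade→grade2]: schema becomes (grade2, tid); tuples unchanged.
Natural join on tid: {(B, 1, B), (B, 1, C), (B, 1, D), (B, 1, F), (B, 24, B), (B, 24, C), (B, 24, D), (B, 24, F), (C, 1, B), (C, 1, C), (C, 1, D), (C, 1, F), (C, 24, B), (C, 24, C), (C, 24, D), (C, 24, F), (D, 1, B), (D, 1, C), (D, 1, D), (D, 1, F), (D, 24, B), (D, 24, C), (D, 24, D), (D, 24, F), (F, 1, B), (F, 1, C), (F, 1, D), (F, 1, F), (F, 24, B), (F, 24, C), (F, 24, D), (F, 24, F)}
σ[grade ≠ grade2]: keep tuples satisfying grade ≠ grade2 → {(B, 1, C), (B, 1, D), (B, 1, F), (B, 24, C), (B, 24, D), (B, 24, F), (C, 1, B), (C, 1, D), (C, 1, F), (C, 24, B), (C, 24, D), (C, 24, F), (D, 1, B), (D, 1, C), (D, 1, F), (D, 24, B), (D, 24, C), (D, 24, F), (F, 1, B), (F, 1, C), (F, 1, D), (F, 24, B), (F, 24, C), (F, 24, D)}
π[grade2, tid]: project onto (grade2, tid) (16 duplicate(s) eliminated) → {(B, 1), (B, 24), (C, 1), (C, 24), (D, 1), (D, 24), (F, 1), (F, 24)}

{(B, 1), (B, 24), (C, 1), (C, 24), (D, 1), (D, 24), (F, 1), (F, 24)}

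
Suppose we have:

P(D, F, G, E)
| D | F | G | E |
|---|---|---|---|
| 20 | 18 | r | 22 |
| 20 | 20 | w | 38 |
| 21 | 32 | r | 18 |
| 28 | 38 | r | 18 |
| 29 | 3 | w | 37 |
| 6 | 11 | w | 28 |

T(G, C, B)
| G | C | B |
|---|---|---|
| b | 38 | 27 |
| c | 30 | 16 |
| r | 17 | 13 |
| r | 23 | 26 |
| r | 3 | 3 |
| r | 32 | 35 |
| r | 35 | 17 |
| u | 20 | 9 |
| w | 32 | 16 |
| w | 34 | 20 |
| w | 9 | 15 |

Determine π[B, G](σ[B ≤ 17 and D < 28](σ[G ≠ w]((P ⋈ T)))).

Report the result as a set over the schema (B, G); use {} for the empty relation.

{(13, r), (17, r), (3, r)}

Joining P and T on G yields {(20, 18, r, 22, 17, 13), (20, 18, r, 22, 23, 26), (20, 18, r, 22, 3, 3), (20, 18, r, 22, 32, 35), (20, 18, r, 22, 35, 17), (20, 20, w, 38, 32, 16), (20, 20, w, 38, 34, 20), (20, 20, w, 38, 9, 15), (21, 32, r, 18, 17, 13), (21, 32, r, 18, 23, 26), (21, 32, r, 18, 3, 3), (21, 32, r, 18, 32, 35), (21, 32, r, 18, 35, 17), (28, 38, r, 18, 17, 13), (28, 38, r, 18, 23, 26), (28, 38, r, 18, 3, 3), (28, 38, r, 18, 32, 35), (28, 38, r, 18, 35, 17), (29, 3, w, 37, 32, 16), (29, 3, w, 37, 34, 20), (29, 3, w, 37, 9, 15), (6, 11, w, 28, 32, 16), (6, 11, w, 28, 34, 20), (6, 11, w, 28, 9, 15)}.
Selection G ≠ w: {(20, 18, r, 22, 17, 13), (20, 18, r, 22, 23, 26), (20, 18, r, 22, 3, 3), (20, 18, r, 22, 32, 35), (20, 18, r, 22, 35, 17), (21, 32, r, 18, 17, 13), (21, 32, r, 18, 23, 26), (21, 32, r, 18, 3, 3), (21, 32, r, 18, 32, 35), (21, 32, r, 18, 35, 17), (28, 38, r, 18, 17, 13), (28, 38, r, 18, 23, 26), (28, 38, r, 18, 3, 3), (28, 38, r, 18, 32, 35), (28, 38, r, 18, 35, 17)}
Selection B ≤ 17 and D < 28: {(20, 18, r, 22, 17, 13), (20, 18, r, 22, 3, 3), (20, 18, r, 22, 35, 17), (21, 32, r, 18, 17, 13), (21, 32, r, 18, 3, 3), (21, 32, r, 18, 35, 17)}
Keep only column(s) B, G (3 duplicate(s) eliminated): {(13, r), (17, r), (3, r)}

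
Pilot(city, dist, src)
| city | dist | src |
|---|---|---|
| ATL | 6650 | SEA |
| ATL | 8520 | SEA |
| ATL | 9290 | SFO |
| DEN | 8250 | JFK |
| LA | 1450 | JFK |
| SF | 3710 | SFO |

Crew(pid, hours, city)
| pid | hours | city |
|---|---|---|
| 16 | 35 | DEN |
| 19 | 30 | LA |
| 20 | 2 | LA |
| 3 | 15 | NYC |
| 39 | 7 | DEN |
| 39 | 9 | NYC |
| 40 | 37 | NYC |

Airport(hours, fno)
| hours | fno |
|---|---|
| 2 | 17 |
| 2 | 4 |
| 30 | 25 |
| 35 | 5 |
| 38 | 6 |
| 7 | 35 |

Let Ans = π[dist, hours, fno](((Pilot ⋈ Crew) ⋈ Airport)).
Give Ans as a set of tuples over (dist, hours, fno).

{(1450, 2, 17), (1450, 2, 4), (1450, 30, 25), (8250, 35, 5), (8250, 7, 35)}

Pilot ⋈ Crew (natural join on city): {(DEN, 8250, JFK, 16, 35), (DEN, 8250, JFK, 39, 7), (LA, 1450, JFK, 19, 30), (LA, 1450, JFK, 20, 2)}
(Pilot ⋈ Crew) ⋈ Airport (natural join on hours): {(DEN, 8250, JFK, 16, 35, 5), (DEN, 8250, JFK, 39, 7, 35), (LA, 1450, JFK, 19, 30, 25), (LA, 1450, JFK, 20, 2, 17), (LA, 1450, JFK, 20, 2, 4)}
π[dist, hours, fno]: project onto (dist, hours, fno) → {(1450, 2, 17), (1450, 2, 4), (1450, 30, 25), (8250, 35, 5), (8250, 7, 35)}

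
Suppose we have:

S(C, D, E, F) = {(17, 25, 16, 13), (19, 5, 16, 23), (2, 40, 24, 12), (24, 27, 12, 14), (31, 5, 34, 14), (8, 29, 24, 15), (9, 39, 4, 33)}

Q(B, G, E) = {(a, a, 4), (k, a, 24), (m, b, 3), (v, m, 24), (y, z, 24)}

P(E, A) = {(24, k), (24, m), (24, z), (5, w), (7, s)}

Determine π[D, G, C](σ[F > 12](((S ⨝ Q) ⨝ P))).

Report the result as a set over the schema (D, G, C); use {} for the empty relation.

Natural join on E: {(2, 40, 24, 12, k, a), (2, 40, 24, 12, v, m), (2, 40, 24, 12, y, z), (8, 29, 24, 15, k, a), (8, 29, 24, 15, v, m), (8, 29, 24, 15, y, z), (9, 39, 4, 33, a, a)}
Natural join on E: {(2, 40, 24, 12, k, a, k), (2, 40, 24, 12, k, a, m), (2, 40, 24, 12, k, a, z), (2, 40, 24, 12, v, m, k), (2, 40, 24, 12, v, m, m), (2, 40, 24, 12, v, m, z), (2, 40, 24, 12, y, z, k), (2, 40, 24, 12, y, z, m), (2, 40, 24, 12, y, z, z), (8, 29, 24, 15, k, a, k), (8, 29, 24, 15, k, a, m), (8, 29, 24, 15, k, a, z), (8, 29, 24, 15, v, m, k), (8, 29, 24, 15, v, m, m), (8, 29, 24, 15, v, m, z), (8, 29, 24, 15, y, z, k), (8, 29, 24, 15, y, z, m), (8, 29, 24, 15, y, z, z)}
σ[F > 12]: keep tuples satisfying F > 12 → {(8, 29, 24, 15, k, a, k), (8, 29, 24, 15, k, a, m), (8, 29, 24, 15, k, a, z), (8, 29, 24, 15, v, m, k), (8, 29, 24, 15, v, m, m), (8, 29, 24, 15, v, m, z), (8, 29, 24, 15, y, z, k), (8, 29, 24, 15, y, z, m), (8, 29, 24, 15, y, z, z)}
Projecting to D, G, C (6 duplicate(s) eliminated): {(29, a, 8), (29, m, 8), (29, z, 8)}

{(29, a, 8), (29, m, 8), (29, z, 8)}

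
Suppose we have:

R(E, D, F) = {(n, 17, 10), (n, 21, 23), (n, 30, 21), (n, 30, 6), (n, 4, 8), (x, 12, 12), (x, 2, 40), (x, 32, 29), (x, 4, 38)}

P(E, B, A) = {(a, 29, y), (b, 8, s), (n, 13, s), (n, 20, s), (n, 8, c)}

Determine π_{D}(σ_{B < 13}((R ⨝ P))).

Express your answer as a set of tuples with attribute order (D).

Joining R and P on E yields {(n, 17, 10, 13, s), (n, 17, 10, 20, s), (n, 17, 10, 8, c), (n, 21, 23, 13, s), (n, 21, 23, 20, s), (n, 21, 23, 8, c), (n, 30, 21, 13, s), (n, 30, 21, 20, s), (n, 30, 21, 8, c), (n, 30, 6, 13, s), (n, 30, 6, 20, s), (n, 30, 6, 8, c), (n, 4, 8, 13, s), (n, 4, 8, 20, s), (n, 4, 8, 8, c)}.
Selection B < 13: {(n, 17, 10, 8, c), (n, 21, 23, 8, c), (n, 30, 21, 8, c), (n, 30, 6, 8, c), (n, 4, 8, 8, c)}
π_{D} gives {17, 21, 30, 4} (1 duplicate(s) eliminated).

{17, 21, 30, 4}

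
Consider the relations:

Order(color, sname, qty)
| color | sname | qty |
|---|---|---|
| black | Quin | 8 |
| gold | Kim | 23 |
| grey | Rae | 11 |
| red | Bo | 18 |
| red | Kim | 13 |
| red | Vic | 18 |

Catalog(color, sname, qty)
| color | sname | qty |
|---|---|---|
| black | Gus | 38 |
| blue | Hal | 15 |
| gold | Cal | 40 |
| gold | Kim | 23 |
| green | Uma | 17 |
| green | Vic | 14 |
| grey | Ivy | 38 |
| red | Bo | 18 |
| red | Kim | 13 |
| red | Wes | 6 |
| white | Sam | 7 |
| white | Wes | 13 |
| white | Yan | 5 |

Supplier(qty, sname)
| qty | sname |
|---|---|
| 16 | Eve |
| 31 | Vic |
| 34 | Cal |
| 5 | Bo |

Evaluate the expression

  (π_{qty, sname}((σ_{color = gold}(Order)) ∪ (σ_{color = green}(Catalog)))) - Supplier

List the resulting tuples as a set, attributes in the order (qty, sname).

Apply σ_{color = gold}; surviving tuples: {(gold, Kim, 23)}
Apply σ_{color = green}; surviving tuples: {(green, Uma, 17), (green, Vic, 14)}
Union: {(gold, Kim, 23)} with {(green, Uma, 17), (green, Vic, 14)} → {(gold, Kim, 23), (green, Uma, 17), (green, Vic, 14)}
π_{qty, sname} gives {(14, Vic), (17, Uma), (23, Kim)}.
Difference: {(14, Vic), (17, Uma), (23, Kim)} with {(16, Eve), (31, Vic), (34, Cal), (5, Bo)} → {(14, Vic), (17, Uma), (23, Kim)}

{(14, Vic), (17, Uma), (23, Kim)}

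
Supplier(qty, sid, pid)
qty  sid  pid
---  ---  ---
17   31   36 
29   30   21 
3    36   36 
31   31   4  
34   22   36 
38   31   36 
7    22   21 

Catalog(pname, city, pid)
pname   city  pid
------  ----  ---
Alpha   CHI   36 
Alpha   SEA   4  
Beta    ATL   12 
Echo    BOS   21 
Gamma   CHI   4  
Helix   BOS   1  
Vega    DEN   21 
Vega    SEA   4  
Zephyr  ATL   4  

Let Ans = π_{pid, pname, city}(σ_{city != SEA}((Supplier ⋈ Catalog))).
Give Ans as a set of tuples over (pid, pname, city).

{(21, Echo, BOS), (21, Vega, DEN), (36, Alpha, CHI), (4, Gamma, CHI), (4, Zephyr, ATL)}

Supplier ⋈ Catalog (natural join on pid): {(17, 31, 36, Alpha, CHI), (29, 30, 21, Echo, BOS), (29, 30, 21, Vega, DEN), (3, 36, 36, Alpha, CHI), (31, 31, 4, Alpha, SEA), (31, 31, 4, Gamma, CHI), (31, 31, 4, Vega, SEA), (31, 31, 4, Zephyr, ATL), (34, 22, 36, Alpha, CHI), (38, 31, 36, Alpha, CHI), (7, 22, 21, Echo, BOS), (7, 22, 21, Vega, DEN)}
Filtering on city != SEA leaves {(17, 31, 36, Alpha, CHI), (29, 30, 21, Echo, BOS), (29, 30, 21, Vega, DEN), (3, 36, 36, Alpha, CHI), (31, 31, 4, Gamma, CHI), (31, 31, 4, Zephyr, ATL), (34, 22, 36, Alpha, CHI), (38, 31, 36, Alpha, CHI), (7, 22, 21, Echo, BOS), (7, 22, 21, Vega, DEN)}.
π[pid, pname, city]: project onto (pid, pname, city) (5 duplicate(s) eliminated) → {(21, Echo, BOS), (21, Vega, DEN), (36, Alpha, CHI), (4, Gamma, CHI), (4, Zephyr, ATL)}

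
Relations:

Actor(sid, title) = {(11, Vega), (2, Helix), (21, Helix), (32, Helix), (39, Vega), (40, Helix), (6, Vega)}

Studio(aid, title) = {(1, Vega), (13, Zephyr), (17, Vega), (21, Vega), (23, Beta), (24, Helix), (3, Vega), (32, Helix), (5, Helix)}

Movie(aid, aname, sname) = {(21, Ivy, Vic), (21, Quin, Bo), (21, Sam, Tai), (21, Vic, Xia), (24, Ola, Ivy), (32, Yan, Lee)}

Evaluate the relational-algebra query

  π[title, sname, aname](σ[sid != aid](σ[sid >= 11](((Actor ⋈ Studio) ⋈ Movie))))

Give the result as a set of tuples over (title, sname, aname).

{(Helix, Ivy, Ola), (Helix, Lee, Yan), (Vega, Bo, Quin), (Vega, Tai, Sam), (Vega, Vic, Ivy), (Vega, Xia, Vic)}

Actor ⋈ Studio (natural join on title): {(11, Vega, 1), (11, Vega, 17), (11, Vega, 21), (11, Vega, 3), (2, Helix, 24), (2, Helix, 32), (2, Helix, 5), (21, Helix, 24), (21, Helix, 32), (21, Helix, 5), (32, Helix, 24), (32, Helix, 32), (32, Helix, 5), (39, Vega, 1), (39, Vega, 17), (39, Vega, 21), (39, Vega, 3), (40, Helix, 24), (40, Helix, 32), (40, Helix, 5), (6, Vega, 1), (6, Vega, 17), (6, Vega, 21), (6, Vega, 3)}
(Actor ⋈ Studio) ⋈ Movie (natural join on aid): {(11, Vega, 21, Ivy, Vic), (11, Vega, 21, Quin, Bo), (11, Vega, 21, Sam, Tai), (11, Vega, 21, Vic, Xia), (2, Helix, 24, Ola, Ivy), (2, Helix, 32, Yan, Lee), (21, Helix, 24, Ola, Ivy), (21, Helix, 32, Yan, Lee), (32, Helix, 24, Ola, Ivy), (32, Helix, 32, Yan, Lee), (39, Vega, 21, Ivy, Vic), (39, Vega, 21, Quin, Bo), (39, Vega, 21, Sam, Tai), (39, Vega, 21, Vic, Xia), (40, Helix, 24, Ola, Ivy), (40, Helix, 32, Yan, Lee), (6, Vega, 21, Ivy, Vic), (6, Vega, 21, Quin, Bo), (6, Vega, 21, Sam, Tai), (6, Vega, 21, Vic, Xia)}
σ[sid >= 11]: keep tuples satisfying sid >= 11 → {(11, Vega, 21, Ivy, Vic), (11, Vega, 21, Quin, Bo), (11, Vega, 21, Sam, Tai), (11, Vega, 21, Vic, Xia), (21, Helix, 24, Ola, Ivy), (21, Helix, 32, Yan, Lee), (32, Helix, 24, Ola, Ivy), (32, Helix, 32, Yan, Lee), (39, Vega, 21, Ivy, Vic), (39, Vega, 21, Quin, Bo), (39, Vega, 21, Sam, Tai), (39, Vega, 21, Vic, Xia), (40, Helix, 24, Ola, Ivy), (40, Helix, 32, Yan, Lee)}
σ[sid != aid]: keep tuples satisfying sid != aid → {(11, Vega, 21, Ivy, Vic), (11, Vega, 21, Quin, Bo), (11, Vega, 21, Sam, Tai), (11, Vega, 21, Vic, Xia), (21, Helix, 24, Ola, Ivy), (21, Helix, 32, Yan, Lee), (32, Helix, 24, Ola, Ivy), (39, Vega, 21, Ivy, Vic), (39, Vega, 21, Quin, Bo), (39, Vega, 21, Sam, Tai), (39, Vega, 21, Vic, Xia), (40, Helix, 24, Ola, Ivy), (40, Helix, 32, Yan, Lee)}
π[title, sname, aname]: project onto (title, sname, aname) (7 duplicate(s) eliminated) → {(Helix, Ivy, Ola), (Helix, Lee, Yan), (Vega, Bo, Quin), (Vega, Tai, Sam), (Vega, Vic, Ivy), (Vega, Xia, Vic)}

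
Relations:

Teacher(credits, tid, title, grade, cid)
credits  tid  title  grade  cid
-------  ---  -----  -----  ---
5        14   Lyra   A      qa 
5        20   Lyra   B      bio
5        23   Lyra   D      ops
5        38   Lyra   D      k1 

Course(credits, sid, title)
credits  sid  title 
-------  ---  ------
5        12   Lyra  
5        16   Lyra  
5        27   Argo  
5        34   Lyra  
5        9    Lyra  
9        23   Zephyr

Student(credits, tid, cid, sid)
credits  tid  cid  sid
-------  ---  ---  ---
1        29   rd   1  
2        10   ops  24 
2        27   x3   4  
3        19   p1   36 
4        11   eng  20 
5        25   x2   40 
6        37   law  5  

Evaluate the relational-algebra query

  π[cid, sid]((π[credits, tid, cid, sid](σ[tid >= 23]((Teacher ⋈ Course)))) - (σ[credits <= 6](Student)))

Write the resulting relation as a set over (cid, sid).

{(k1, 12), (k1, 16), (k1, 34), (k1, 9), (ops, 12), (ops, 16), (ops, 34), (ops, 9)}

Teacher ⋈ Course (natural join on credits, title): {(5, 14, Lyra, A, qa, 12), (5, 14, Lyra, A, qa, 16), (5, 14, Lyra, A, qa, 34), (5, 14, Lyra, A, qa, 9), (5, 20, Lyra, B, bio, 12), (5, 20, Lyra, B, bio, 16), (5, 20, Lyra, B, bio, 34), (5, 20, Lyra, B, bio, 9), (5, 23, Lyra, D, ops, 12), (5, 23, Lyra, D, ops, 16), (5, 23, Lyra, D, ops, 34), (5, 23, Lyra, D, ops, 9), (5, 38, Lyra, D, k1, 12), (5, 38, Lyra, D, k1, 16), (5, 38, Lyra, D, k1, 34), (5, 38, Lyra, D, k1, 9)}
Selection tid >= 23: {(5, 23, Lyra, D, ops, 12), (5, 23, Lyra, D, ops, 16), (5, 23, Lyra, D, ops, 34), (5, 23, Lyra, D, ops, 9), (5, 38, Lyra, D, k1, 12), (5, 38, Lyra, D, k1, 16), (5, 38, Lyra, D, k1, 34), (5, 38, Lyra, D, k1, 9)}
Keep only column(s) credits, tid, cid, sid: {(5, 23, ops, 12), (5, 23, ops, 16), (5, 23, ops, 34), (5, 23, ops, 9), (5, 38, k1, 12), (5, 38, k1, 16), (5, 38, k1, 34), (5, 38, k1, 9)}
Selection credits <= 6: {(1, 29, rd, 1), (2, 10, ops, 24), (2, 27, x3, 4), (3, 19, p1, 36), (4, 11, eng, 20), (5, 25, x2, 40), (6, 37, law, 5)}
Difference: {(5, 23, ops, 12), (5, 23, ops, 16), (5, 23, ops, 34), (5, 23, ops, 9), (5, 38, k1, 12), (5, 38, k1, 16), (5, 38, k1, 34), (5, 38, k1, 9)} with {(1, 29, rd, 1), (2, 10, ops, 24), (2, 27, x3, 4), (3, 19, p1, 36), (4, 11, eng, 20), (5, 25, x2, 40), (6, 37, law, 5)} → {(5, 23, ops, 12), (5, 23, ops, 16), (5, 23, ops, 34), (5, 23, ops, 9), (5, 38, k1, 12), (5, 38, k1, 16), (5, 38, k1, 34), (5, 38, k1, 9)}
Keep only column(s) cid, sid: {(k1, 12), (k1, 16), (k1, 34), (k1, 9), (ops, 12), (ops, 16), (ops, 34), (ops, 9)}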